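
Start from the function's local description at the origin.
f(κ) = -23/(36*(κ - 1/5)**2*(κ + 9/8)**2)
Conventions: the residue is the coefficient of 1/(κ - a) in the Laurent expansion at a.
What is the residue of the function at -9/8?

The residue is -736000/1339893.

At the order-2 pole -9/8 set g(κ) = (κ - (-9/8))^2*f(κ) = -23/(36*(κ - 1/5)**2).
Order-2 pole: residue = g'(a); g'(-9/8) = -736000/1339893, so the residue is -736000/1339893.


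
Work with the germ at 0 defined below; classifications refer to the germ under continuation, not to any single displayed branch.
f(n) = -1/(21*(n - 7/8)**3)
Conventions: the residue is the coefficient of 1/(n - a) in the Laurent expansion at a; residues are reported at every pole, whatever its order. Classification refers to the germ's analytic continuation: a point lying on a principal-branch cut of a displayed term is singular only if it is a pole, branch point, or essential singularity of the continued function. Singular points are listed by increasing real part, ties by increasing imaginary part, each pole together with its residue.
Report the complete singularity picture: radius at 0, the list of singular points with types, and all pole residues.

Denominator factor (n - 7/8)^3: pole of order 3 at 7/8, modulus 7/8.
The radius of convergence is the smallest modulus among the singular points: 7/8.
At the order-3 pole 7/8 set g(n) = (n - (7/8))^3*f(n) = -1/21.
Order-3 pole: residue = g''(a)/2; g''(7/8) = 0, so the residue is 0.

Radius of convergence at 0: 7/8.
At 7/8: a pole of order 3; residue 0.


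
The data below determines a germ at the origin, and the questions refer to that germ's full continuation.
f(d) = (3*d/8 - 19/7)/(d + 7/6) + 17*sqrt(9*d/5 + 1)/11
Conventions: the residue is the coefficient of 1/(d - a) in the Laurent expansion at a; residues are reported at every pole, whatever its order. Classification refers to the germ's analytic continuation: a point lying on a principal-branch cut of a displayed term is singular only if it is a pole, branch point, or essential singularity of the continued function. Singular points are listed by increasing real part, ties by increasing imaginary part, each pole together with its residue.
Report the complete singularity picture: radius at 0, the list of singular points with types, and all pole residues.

Radius of convergence at 0: 5/9.
At -7/6: a pole of order 1; residue -353/112.
At -5/9: an algebraic (square-root) branch point.

Denominator factor (d + 7/6): pole of order 1 at -7/6, modulus 7/6.
Branch term (17/11)*sqrt(1 - d/(-5/9)): its argument vanishes at d = -5/9, a square-root branch point, modulus 5/9.
The radius of convergence is the smallest modulus among the singular points: 5/9.
The branch term is analytic at -7/6 and contributes nothing to the residue; only the rational part matters.
At the order-1 pole -7/6 set g(d) = (d - (-7/6))*(rational part) = 3*d/8 - 19/7.
Simple pole: residue = g(a) at a = -7/6, which is -353/112.
List the singular points by increasing real part (a conjugate pair: the negative imaginary part first).


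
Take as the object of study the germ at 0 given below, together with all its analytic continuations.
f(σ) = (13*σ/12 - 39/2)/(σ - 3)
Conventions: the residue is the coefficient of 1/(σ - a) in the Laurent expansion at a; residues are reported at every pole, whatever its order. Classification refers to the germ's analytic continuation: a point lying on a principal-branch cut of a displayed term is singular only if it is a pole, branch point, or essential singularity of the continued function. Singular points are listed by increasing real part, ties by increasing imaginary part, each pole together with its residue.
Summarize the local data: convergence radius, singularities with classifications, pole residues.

Radius of convergence at 0: 3.
At 3: a pole of order 1; residue -65/4.

Denominator factor (σ - 3): pole of order 1 at 3, modulus 3.
The radius of convergence is the smallest modulus among the singular points: 3.
At the order-1 pole 3 set g(σ) = (σ - (3))*f(σ) = 13*σ/12 - 39/2.
Simple pole: residue = g(a) at a = 3, which is -65/4.


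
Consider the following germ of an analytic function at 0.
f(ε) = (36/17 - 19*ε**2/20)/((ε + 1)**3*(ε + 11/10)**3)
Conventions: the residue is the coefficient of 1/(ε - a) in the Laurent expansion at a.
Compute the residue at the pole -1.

At the order-3 pole -1 set g(ε) = (ε - (-1))^3*f(ε) = (36/17 - 19*ε**2/20)/(ε + 11/10)**3.
Order-3 pole: residue = g''(a)/2; g''(-1) = 21849700/17, so the residue is 10924850/17.

The residue is 10924850/17.


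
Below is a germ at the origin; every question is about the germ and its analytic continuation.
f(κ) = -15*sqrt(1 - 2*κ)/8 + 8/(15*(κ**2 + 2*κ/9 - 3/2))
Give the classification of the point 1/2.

The point is an algebraic (square-root) branch point.

The term (-15/8)*sqrt(1 - κ/(1/2)) has argument 1 - 1/2/(1/2) = 0 at 1/2: a square-root (algebraic, two-sheeted) branch point; the remaining terms are analytic or single-valued there.


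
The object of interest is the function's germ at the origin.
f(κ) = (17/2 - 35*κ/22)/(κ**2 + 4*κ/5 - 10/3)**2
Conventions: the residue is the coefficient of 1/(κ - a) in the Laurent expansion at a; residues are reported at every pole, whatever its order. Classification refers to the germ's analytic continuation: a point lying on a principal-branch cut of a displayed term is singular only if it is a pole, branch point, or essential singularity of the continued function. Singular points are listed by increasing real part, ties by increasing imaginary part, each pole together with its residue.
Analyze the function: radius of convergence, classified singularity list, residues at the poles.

Denominator factor (κ**2 + 4*κ/5 - 10/3)^2: discriminant 1048/75, real irrational roots -2/5 + (1/15)*sqrt(786) and -2/5 - (1/15)*sqrt(786); poles of order 2, moduli -2/5 + (1/15)*sqrt(786) and 2/5 + (1/15)*sqrt(786).
The radius of convergence is the smallest modulus among the singular points: -2/5 + (1/15)*sqrt(786).
The factor κ**2 + 4*κ/5 - 10/3 splits as (κ - a)(κ - a') with a = -2/5 - (1/15)*sqrt(786), a' = -2/5 + (1/15)*sqrt(786). At the order-2 pole a set g(κ) = (κ - a)^2*f(κ) = [17/2 - 35*κ/22] / (κ - a')^2.
Order-2 pole: residue = g'(a); g'(-2/5 - (1/15)*sqrt(786)) = (75375/6040672)*sqrt(786), so the residue is (75375/6040672)*sqrt(786).
The factor κ**2 + 4*κ/5 - 10/3 splits as (κ - a)(κ - a') with a = -2/5 + (1/15)*sqrt(786), a' = -2/5 - (1/15)*sqrt(786). At the order-2 pole a set g(κ) = (κ - a)^2*f(κ) = [17/2 - 35*κ/22] / (κ - a')^2.
Order-2 pole: residue = g'(a); g'(-2/5 + (1/15)*sqrt(786)) = -(75375/6040672)*sqrt(786), so the residue is -(75375/6040672)*sqrt(786).
List the singular points by increasing real part (a conjugate pair: the negative imaginary part first).

Radius of convergence at 0: -2/5 + (1/15)*sqrt(786).
At -2/5 - (1/15)*sqrt(786): a pole of order 2; residue (75375/6040672)*sqrt(786).
At -2/5 + (1/15)*sqrt(786): a pole of order 2; residue -(75375/6040672)*sqrt(786).


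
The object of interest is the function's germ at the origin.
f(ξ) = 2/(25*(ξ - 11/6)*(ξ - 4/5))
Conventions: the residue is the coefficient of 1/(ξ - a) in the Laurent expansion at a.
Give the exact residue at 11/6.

At the order-1 pole 11/6 set g(ξ) = (ξ - (11/6))*f(ξ) = 2/(25*(ξ - 4/5)).
Simple pole: residue = g(a) at a = 11/6, which is 12/155.

The residue is 12/155.


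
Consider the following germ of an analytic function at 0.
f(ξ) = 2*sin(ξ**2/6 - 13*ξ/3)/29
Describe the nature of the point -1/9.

The point is a regular point.

There is no denominator, hence no pole anywhere.
The factor sin(ξ**2/6 - 13*ξ/3) is entire.
So the germ continues analytically to -1/9.


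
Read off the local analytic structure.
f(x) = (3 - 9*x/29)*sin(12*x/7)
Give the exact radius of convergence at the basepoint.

The factor sin(12*x/7) is entire and contributes no finite singular point.
The polynomial part has no poles.
No finite singular points: the Taylor series at 0 converges everywhere.

The radius of convergence is infinite.


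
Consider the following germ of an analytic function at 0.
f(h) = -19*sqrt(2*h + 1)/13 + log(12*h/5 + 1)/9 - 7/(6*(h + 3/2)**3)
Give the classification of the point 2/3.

Denominator factors: h + 3/2 = 13/6 at h = 2/3 — none vanishes.
Branch term sqrt(1 - h/(-1/2)): argument at 2/3 is 7/3, nonzero, so 2/3 is not its branch point (a point on a principal cut is still regular for the continued germ).
Branch term log(1 - h/(-5/12)): argument at 2/3 is 13/5, nonzero, so 2/3 is not its branch point (a point on a principal cut is still regular for the continued germ).
So the germ continues analytically to 2/3.

The point is a regular point.


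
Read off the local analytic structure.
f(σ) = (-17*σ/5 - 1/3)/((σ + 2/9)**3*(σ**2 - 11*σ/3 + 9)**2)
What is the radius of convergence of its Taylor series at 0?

The radius of convergence is 2/9.

Denominator factor (σ + 2/9)^3: pole of order 3 at -2/9, modulus 2/9.
Denominator factor (σ**2 - 11*σ/3 + 9)^2: discriminant -203/9, complex-conjugate roots (11/6) + ((1/6)*sqrt(203))*i and (11/6) - ((1/6)*sqrt(203))*i; poles of order 2, moduli 3 and 3.
The radius of convergence is the smallest modulus among the singular points: 2/9.


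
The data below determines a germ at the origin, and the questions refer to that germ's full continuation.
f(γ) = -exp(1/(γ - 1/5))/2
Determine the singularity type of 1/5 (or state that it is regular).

The point is an essential singularity.

The exponent 1/(γ - (1/5)) has a pole at 1/5, so exp(1/(γ - (1/5))) takes every nonzero value near it: an essential singularity (not a pole of any order).


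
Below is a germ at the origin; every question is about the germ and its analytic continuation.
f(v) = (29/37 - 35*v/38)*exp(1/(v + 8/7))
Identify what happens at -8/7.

The exponent 1/(v - (-8/7)) has a pole at -8/7, so exp(1/(v - (-8/7))) takes every nonzero value near it: an essential singularity (not a pole of any order).

The point is an essential singularity.


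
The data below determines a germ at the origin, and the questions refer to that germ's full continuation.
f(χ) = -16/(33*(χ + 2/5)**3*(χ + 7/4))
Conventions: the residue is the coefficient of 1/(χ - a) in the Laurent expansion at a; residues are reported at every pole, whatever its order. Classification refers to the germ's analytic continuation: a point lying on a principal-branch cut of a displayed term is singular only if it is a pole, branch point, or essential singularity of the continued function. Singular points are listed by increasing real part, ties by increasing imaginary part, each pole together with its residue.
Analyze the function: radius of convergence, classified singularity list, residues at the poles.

Radius of convergence at 0: 2/5.
At -7/4: a pole of order 1; residue 128000/649539.
At -2/5: a pole of order 3; residue -128000/649539.

Denominator factor (χ + 7/4): pole of order 1 at -7/4, modulus 7/4.
Denominator factor (χ + 2/5)^3: pole of order 3 at -2/5, modulus 2/5.
The radius of convergence is the smallest modulus among the singular points: 2/5.
At the order-1 pole -7/4 set g(χ) = (χ - (-7/4))*f(χ) = -16/(33*(χ + 2/5)**3).
Simple pole: residue = g(a) at a = -7/4, which is 128000/649539.
At the order-3 pole -2/5 set g(χ) = (χ - (-2/5))^3*f(χ) = -16/(33*(χ + 7/4)).
Order-3 pole: residue = g''(a)/2; g''(-2/5) = -256000/649539, so the residue is -128000/649539.
List the singular points by increasing real part (a conjugate pair: the negative imaginary part first).


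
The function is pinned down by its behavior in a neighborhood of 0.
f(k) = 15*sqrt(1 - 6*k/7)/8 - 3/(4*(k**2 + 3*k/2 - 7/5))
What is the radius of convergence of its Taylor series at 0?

Denominator factor (k**2 + 3*k/2 - 7/5): discriminant 157/20, real irrational roots -3/4 + (1/20)*sqrt(785) and -3/4 - (1/20)*sqrt(785); poles of order 1, moduli -3/4 + (1/20)*sqrt(785) and 3/4 + (1/20)*sqrt(785).
Branch term (15/8)*sqrt(1 - k/(7/6)): its argument vanishes at k = 7/6, a square-root branch point, modulus 7/6.
The radius of convergence is the smallest modulus among the singular points: -3/4 + (1/20)*sqrt(785).

The radius of convergence is -3/4 + (1/20)*sqrt(785).


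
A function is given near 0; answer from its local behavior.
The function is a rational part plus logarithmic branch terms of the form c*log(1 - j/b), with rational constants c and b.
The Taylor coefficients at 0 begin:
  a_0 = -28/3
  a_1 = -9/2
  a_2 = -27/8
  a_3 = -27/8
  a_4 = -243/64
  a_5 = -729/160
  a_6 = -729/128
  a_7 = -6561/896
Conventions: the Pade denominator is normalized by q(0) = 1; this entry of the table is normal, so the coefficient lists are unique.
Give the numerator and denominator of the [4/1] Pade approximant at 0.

Taylor coefficients needed (read off): a_0 = -28/3, a_1 = -9/2, a_2 = -27/8, a_3 = -27/8, a_4 = -243/64, a_5 = -729/160.
Write the denominator as Q(j) = 1 + q1*j. Requiring Q*f - P = O(j^6) with deg P <= 4 kills the coefficients of j^5..j^5 in Q*f:
  j^5: a_5 + q1*a_4 = 0, i.e. -729/160 + (-243/64)*q1 = 0.
Solving this linear system: q1 = -6/5.
The numerator is Q*f truncated at degree 4: P0 = a_0 = -28/3; P1 = a_1 + q1*a_0 = 67/10; P2 = a_2 + q1*a_1 = 81/40; P3 = a_3 + q1*a_2 = 27/40; P4 = a_4 + q1*a_3 = 81/320.

The Pade approximant has numerator coefficients [-28/3, 67/10, 81/40, 27/40, 81/320]; denominator coefficients [1, -6/5].


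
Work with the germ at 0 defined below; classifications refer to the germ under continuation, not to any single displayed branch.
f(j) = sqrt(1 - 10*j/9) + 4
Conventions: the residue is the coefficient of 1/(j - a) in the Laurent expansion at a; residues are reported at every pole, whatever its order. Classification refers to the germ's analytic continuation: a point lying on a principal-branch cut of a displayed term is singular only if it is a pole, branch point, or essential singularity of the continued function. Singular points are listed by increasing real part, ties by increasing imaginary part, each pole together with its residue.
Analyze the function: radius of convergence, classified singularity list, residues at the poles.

Radius of convergence at 0: 9/10.
At 9/10: an algebraic (square-root) branch point.

Branch term (1)*sqrt(1 - j/(9/10)): its argument vanishes at j = 9/10, a square-root branch point, modulus 9/10.
The radius of convergence is the smallest modulus among the singular points: 9/10.


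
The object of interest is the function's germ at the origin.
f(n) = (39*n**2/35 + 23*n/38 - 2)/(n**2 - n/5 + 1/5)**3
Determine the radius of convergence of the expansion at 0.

The radius of convergence is (1/5)*sqrt(5).

Denominator factor (n**2 - n/5 + 1/5)^3: discriminant -19/25, complex-conjugate roots (1/10) + ((1/10)*sqrt(19))*i and (1/10) - ((1/10)*sqrt(19))*i; poles of order 3, moduli (1/5)*sqrt(5) and (1/5)*sqrt(5).
The radius of convergence is the smallest modulus among the singular points: (1/5)*sqrt(5).


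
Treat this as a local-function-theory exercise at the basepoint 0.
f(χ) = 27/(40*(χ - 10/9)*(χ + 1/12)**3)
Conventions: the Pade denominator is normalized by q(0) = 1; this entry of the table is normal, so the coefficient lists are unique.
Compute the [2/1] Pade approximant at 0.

Taylor coefficients needed (expand at 0): a_0 = -26244/25, a_1 = 4605822/125, a_2 = -546144201/625, a_3 = 108458782191/6250.
Write the denominator as Q(χ) = 1 + q1*χ. Requiring Q*f - P = O(χ^4) with deg P <= 2 kills the coefficients of χ^3..χ^3 in Q*f:
  χ^3: a_3 + q1*a_2 = 0, i.e. 108458782191/6250 + (-546144201/625)*q1 = 0.
Solving this linear system: q1 = 612253/30830.
The numerator is Q*f truncated at degree 2: P0 = a_0 = -26244/25; P1 = a_1 + q1*a_0 = 1233153072/77075; P2 = a_2 + q1*a_1 = -10951936128/77075.

The Pade approximant has numerator coefficients [-26244/25, 1233153072/77075, -10951936128/77075]; denominator coefficients [1, 612253/30830].


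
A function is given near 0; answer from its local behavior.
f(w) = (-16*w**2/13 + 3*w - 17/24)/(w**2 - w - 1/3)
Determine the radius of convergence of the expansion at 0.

Denominator factor (w**2 - w - 1/3): discriminant 7/3, real irrational roots 1/2 + (1/6)*sqrt(21) and 1/2 - (1/6)*sqrt(21); poles of order 1, moduli 1/2 + (1/6)*sqrt(21) and -1/2 + (1/6)*sqrt(21).
The radius of convergence is the smallest modulus among the singular points: -1/2 + (1/6)*sqrt(21).

The radius of convergence is -1/2 + (1/6)*sqrt(21).


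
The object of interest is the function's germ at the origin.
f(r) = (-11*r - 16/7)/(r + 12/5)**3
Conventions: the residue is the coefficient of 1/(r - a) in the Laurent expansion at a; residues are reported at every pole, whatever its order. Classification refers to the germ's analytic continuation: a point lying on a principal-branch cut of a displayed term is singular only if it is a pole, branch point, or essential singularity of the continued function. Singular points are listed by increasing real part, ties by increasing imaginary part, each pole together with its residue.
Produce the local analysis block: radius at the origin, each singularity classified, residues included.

Radius of convergence at 0: 12/5.
At -12/5: a pole of order 3; residue 0.

Denominator factor (r + 12/5)^3: pole of order 3 at -12/5, modulus 12/5.
The radius of convergence is the smallest modulus among the singular points: 12/5.
At the order-3 pole -12/5 set g(r) = (r - (-12/5))^3*f(r) = -11*r - 16/7.
Order-3 pole: residue = g''(a)/2; g''(-12/5) = 0, so the residue is 0.


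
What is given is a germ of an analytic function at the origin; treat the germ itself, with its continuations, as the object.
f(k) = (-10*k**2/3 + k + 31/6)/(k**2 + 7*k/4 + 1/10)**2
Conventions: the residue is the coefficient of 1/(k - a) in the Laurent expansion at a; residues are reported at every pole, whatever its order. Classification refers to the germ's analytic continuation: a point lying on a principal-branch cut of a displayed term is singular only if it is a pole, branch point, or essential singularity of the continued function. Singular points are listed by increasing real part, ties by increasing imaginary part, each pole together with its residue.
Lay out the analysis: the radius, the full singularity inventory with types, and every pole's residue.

Denominator factor (k**2 + 7*k/4 + 1/10)^2: discriminant 213/80, real irrational roots -7/8 + (1/40)*sqrt(1065) and -7/8 - (1/40)*sqrt(1065); poles of order 2, moduli 7/8 - (1/40)*sqrt(1065) and 7/8 + (1/40)*sqrt(1065).
The radius of convergence is the smallest modulus among the singular points: 7/8 - (1/40)*sqrt(1065).
The factor k**2 + 7*k/4 + 1/10 splits as (k - a)(k - a') with a = -7/8 - (1/40)*sqrt(1065), a' = -7/8 + (1/40)*sqrt(1065). At the order-2 pole a set g(k) = (k - a)^2*f(k) = [-10*k**2/3 + k + 31/6] / (k - a')^2.
Order-2 pole: residue = g'(a); g'(-7/8 - (1/40)*sqrt(1065)) = (7600/136107)*sqrt(1065), so the residue is (7600/136107)*sqrt(1065).
The factor k**2 + 7*k/4 + 1/10 splits as (k - a)(k - a') with a = -7/8 + (1/40)*sqrt(1065), a' = -7/8 - (1/40)*sqrt(1065). At the order-2 pole a set g(k) = (k - a)^2*f(k) = [-10*k**2/3 + k + 31/6] / (k - a')^2.
Order-2 pole: residue = g'(a); g'(-7/8 + (1/40)*sqrt(1065)) = -(7600/136107)*sqrt(1065), so the residue is -(7600/136107)*sqrt(1065).
List the singular points by increasing real part (a conjugate pair: the negative imaginary part first).

Radius of convergence at 0: 7/8 - (1/40)*sqrt(1065).
At -7/8 - (1/40)*sqrt(1065): a pole of order 2; residue (7600/136107)*sqrt(1065).
At -7/8 + (1/40)*sqrt(1065): a pole of order 2; residue -(7600/136107)*sqrt(1065).


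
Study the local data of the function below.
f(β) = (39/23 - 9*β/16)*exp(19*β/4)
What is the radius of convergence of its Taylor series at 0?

The factor exp(19*β/4) is entire and contributes no finite singular point.
The polynomial part has no poles.
No finite singular points: the Taylor series at 0 converges everywhere.

The radius of convergence is infinite.


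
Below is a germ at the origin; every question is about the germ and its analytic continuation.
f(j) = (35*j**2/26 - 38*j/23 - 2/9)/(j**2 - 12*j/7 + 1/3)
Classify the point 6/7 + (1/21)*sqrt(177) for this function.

The denominator factor j**2 - 12*j/7 + 1/3 vanishes at 6/7 + (1/21)*sqrt(177) and appears to the power 1; the numerator there equals -587/5382 + (28/897)*sqrt(177), nonzero, and no other factor vanishes.
Hence a pole whose order is the multiplicity, 1.

The point is a pole of order 1.


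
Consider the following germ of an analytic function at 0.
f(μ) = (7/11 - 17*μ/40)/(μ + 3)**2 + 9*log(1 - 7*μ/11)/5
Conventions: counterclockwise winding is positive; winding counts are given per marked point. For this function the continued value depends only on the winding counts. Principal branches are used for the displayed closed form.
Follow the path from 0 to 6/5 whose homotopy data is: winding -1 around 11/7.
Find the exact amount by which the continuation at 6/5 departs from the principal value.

Continued minus principal equals -(18/5)*pi*i.

The rational part is single-valued and drops out of the difference; each branch term changes only by its own monodromy.
(9/5)*log(1 - μ/(11/7)): each positive loop around 11/7 adds 2*pi*i to the log, so winding -1 contributes (9/5)*(-1)*2*pi*i = -(18/5)*pi*i.
Summing the contributions at μ = 6/5 gives -(18/5)*pi*i.


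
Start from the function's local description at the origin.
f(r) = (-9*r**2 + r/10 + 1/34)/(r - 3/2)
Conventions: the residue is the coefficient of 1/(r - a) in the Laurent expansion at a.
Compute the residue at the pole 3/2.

At the order-1 pole 3/2 set g(r) = (r - (3/2))*f(r) = -9*r**2 + r/10 + 1/34.
Simple pole: residue = g(a) at a = 3/2, which is -1706/85.

The residue is -1706/85.


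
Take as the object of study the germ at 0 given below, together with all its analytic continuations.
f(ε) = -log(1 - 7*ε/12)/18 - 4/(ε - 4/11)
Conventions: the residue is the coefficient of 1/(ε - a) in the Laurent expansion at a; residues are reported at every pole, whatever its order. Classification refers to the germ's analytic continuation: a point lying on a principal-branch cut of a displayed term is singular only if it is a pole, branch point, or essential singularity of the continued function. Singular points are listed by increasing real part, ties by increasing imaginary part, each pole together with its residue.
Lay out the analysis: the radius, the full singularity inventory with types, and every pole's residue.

Radius of convergence at 0: 4/11.
At 4/11: a pole of order 1; residue -4.
At 12/7: a logarithmic branch point.

Denominator factor (ε - 4/11): pole of order 1 at 4/11, modulus 4/11.
Branch term (-1/18)*log(1 - ε/(12/7)): its argument vanishes at ε = 12/7, a logarithmic branch point, modulus 12/7.
The radius of convergence is the smallest modulus among the singular points: 4/11.
The branch term is analytic at 4/11 and contributes nothing to the residue; only the rational part matters.
At the order-1 pole 4/11 set g(ε) = (ε - (4/11))*(rational part) = -4.
Simple pole: residue = g(a) at a = 4/11, which is -4.
List the singular points by increasing real part (a conjugate pair: the negative imaginary part first).


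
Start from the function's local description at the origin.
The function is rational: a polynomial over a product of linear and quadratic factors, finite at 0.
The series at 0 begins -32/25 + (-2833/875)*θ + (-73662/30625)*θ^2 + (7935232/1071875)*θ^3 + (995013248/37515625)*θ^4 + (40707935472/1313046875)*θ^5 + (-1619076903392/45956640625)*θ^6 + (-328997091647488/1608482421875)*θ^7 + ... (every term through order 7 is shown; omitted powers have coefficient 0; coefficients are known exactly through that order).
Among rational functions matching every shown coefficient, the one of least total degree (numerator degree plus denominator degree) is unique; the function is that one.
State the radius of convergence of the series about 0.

The radius of convergence is 1/2.

No rational of total degree below 4 reproduces all 8 coefficients; solving the [1/3] Pade equations on them gives f(θ) = (4/5 - θ/8)/((θ - 5/2)*(θ**2 - 4*θ/7 + 1/4)), whose expansion matches every shown term.
Denominator factor (θ - 5/2): pole of order 1 at 5/2, modulus 5/2.
Denominator factor (θ**2 - 4*θ/7 + 1/4): discriminant -33/49, complex-conjugate roots (2/7) + ((1/14)*sqrt(33))*i and (2/7) - ((1/14)*sqrt(33))*i; poles of order 1, moduli 1/2 and 1/2.
The radius of convergence is the smallest modulus among the singular points: 1/2.


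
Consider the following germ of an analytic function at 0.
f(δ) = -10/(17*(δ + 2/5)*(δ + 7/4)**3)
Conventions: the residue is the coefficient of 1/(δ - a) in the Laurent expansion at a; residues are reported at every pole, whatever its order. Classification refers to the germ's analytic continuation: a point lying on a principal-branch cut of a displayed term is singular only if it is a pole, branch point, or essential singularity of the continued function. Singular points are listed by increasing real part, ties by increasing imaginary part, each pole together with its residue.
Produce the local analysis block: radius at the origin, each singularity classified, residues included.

Radius of convergence at 0: 2/5.
At -7/4: a pole of order 3; residue 80000/334611.
At -2/5: a pole of order 1; residue -80000/334611.

Denominator factor (δ + 7/4)^3: pole of order 3 at -7/4, modulus 7/4.
Denominator factor (δ + 2/5): pole of order 1 at -2/5, modulus 2/5.
The radius of convergence is the smallest modulus among the singular points: 2/5.
At the order-3 pole -7/4 set g(δ) = (δ - (-7/4))^3*f(δ) = -10/(17*(δ + 2/5)).
Order-3 pole: residue = g''(a)/2; g''(-7/4) = 160000/334611, so the residue is 80000/334611.
At the order-1 pole -2/5 set g(δ) = (δ - (-2/5))*f(δ) = -10/(17*(δ + 7/4)**3).
Simple pole: residue = g(a) at a = -2/5, which is -80000/334611.
List the singular points by increasing real part (a conjugate pair: the negative imaginary part first).


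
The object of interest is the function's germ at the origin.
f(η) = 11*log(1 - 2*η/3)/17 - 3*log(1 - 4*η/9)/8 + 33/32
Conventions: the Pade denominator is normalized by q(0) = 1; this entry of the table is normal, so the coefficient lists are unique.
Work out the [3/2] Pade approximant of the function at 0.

The Pade approximant has numerator coefficients [33/32, -3215147/2855660, 41322553/154205640, -1681118/520444035]; denominator coefficients [1, -105208/125985, 168964/1133865].

Taylor coefficients needed (expand at 0): a_0 = 33/32, a_1 = -9/34, a_2 = -49/459, a_3 = -656/12393, a_4 = -1052/37179, a_5 = -26336/1673055.
Write the denominator as Q(η) = 1 + q1*η + q2*η^2. Requiring Q*f - P = O(η^6) with deg P <= 3 kills the coefficients of η^4..η^5 in Q*f:
  η^4: a_4 + q1*a_3 + q2*a_2 = 0, i.e. -1052/37179 + (-656/12393)*q1 + (-49/459)*q2 = 0.
  η^5: a_5 + q1*a_4 + q2*a_3 = 0, i.e. -26336/1673055 + (-1052/37179)*q1 + (-656/12393)*q2 = 0.
Solving this linear system: q1 = -105208/125985, q2 = 168964/1133865.
The numerator is Q*f truncated at degree 3: P0 = a_0 = 33/32; P1 = a_1 + q1*a_0 = -3215147/2855660; P2 = a_2 + q1*a_1 + q2*a_0 = 41322553/154205640; P3 = a_3 + q1*a_2 + q2*a_1 = -1681118/520444035.


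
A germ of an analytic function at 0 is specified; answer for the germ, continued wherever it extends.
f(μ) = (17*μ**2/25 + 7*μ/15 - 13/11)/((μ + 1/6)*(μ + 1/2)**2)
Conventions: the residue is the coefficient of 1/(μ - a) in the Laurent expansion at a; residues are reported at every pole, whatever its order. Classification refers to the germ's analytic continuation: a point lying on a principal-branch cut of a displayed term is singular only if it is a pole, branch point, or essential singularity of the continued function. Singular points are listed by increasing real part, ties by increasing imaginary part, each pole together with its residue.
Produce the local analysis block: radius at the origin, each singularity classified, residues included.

Radius of convergence at 0: 1/6.
At -1/2: a pole of order 2; residue 13031/1100.
At -1/6: a pole of order 1; residue -12283/1100.

Denominator factor (μ + 1/6): pole of order 1 at -1/6, modulus 1/6.
Denominator factor (μ + 1/2)^2: pole of order 2 at -1/2, modulus 1/2.
The radius of convergence is the smallest modulus among the singular points: 1/6.
At the order-2 pole -1/2 set g(μ) = (μ - (-1/2))^2*f(μ) = (17*μ**2/25 + 7*μ/15 - 13/11)/(μ + 1/6).
Order-2 pole: residue = g'(a); g'(-1/2) = 13031/1100, so the residue is 13031/1100.
At the order-1 pole -1/6 set g(μ) = (μ - (-1/6))*f(μ) = (17*μ**2/25 + 7*μ/15 - 13/11)/(μ + 1/2)**2.
Simple pole: residue = g(a) at a = -1/6, which is -12283/1100.
List the singular points by increasing real part (a conjugate pair: the negative imaginary part first).


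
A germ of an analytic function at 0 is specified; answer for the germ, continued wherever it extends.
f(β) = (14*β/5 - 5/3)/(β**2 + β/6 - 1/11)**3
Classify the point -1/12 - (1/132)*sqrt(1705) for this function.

The point is a pole of order 3.

The denominator factor β**2 + β/6 - 1/11 vanishes at -1/12 - (1/132)*sqrt(1705) and appears to the power 3; the numerator there equals -19/10 - (7/330)*sqrt(1705), nonzero, and no other factor vanishes.
Hence a pole whose order is the multiplicity, 3.


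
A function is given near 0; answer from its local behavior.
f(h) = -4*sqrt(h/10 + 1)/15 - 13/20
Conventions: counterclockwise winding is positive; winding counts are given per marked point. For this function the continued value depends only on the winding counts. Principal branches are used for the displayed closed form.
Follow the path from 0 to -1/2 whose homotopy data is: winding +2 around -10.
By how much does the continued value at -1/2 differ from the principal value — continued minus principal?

Continued minus principal equals 0.

The rational part is single-valued and drops out of the difference; each branch term changes only by its own monodromy.
(-4/15)*sqrt(1 - h/(-10)): winding +2 is even, the square root returns to the same sheet, contribution 0.
Summing the contributions at h = -1/2 gives 0.


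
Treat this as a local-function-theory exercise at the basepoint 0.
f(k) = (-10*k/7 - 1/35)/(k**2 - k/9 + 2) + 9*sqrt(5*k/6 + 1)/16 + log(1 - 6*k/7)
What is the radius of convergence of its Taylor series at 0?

Denominator factor (k**2 - k/9 + 2): discriminant -647/81, complex-conjugate roots (1/18) + ((1/18)*sqrt(647))*i and (1/18) - ((1/18)*sqrt(647))*i; poles of order 1, moduli sqrt(2) and sqrt(2).
Branch term (1)*log(1 - k/(7/6)): its argument vanishes at k = 7/6, a logarithmic branch point, modulus 7/6.
Branch term (9/16)*sqrt(1 - k/(-6/5)): its argument vanishes at k = -6/5, a square-root branch point, modulus 6/5.
The radius of convergence is the smallest modulus among the singular points: 7/6.

The radius of convergence is 7/6.


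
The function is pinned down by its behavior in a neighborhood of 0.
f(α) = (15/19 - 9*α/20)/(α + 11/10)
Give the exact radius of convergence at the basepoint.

Denominator factor (α + 11/10): pole of order 1 at -11/10, modulus 11/10.
The radius of convergence is the smallest modulus among the singular points: 11/10.

The radius of convergence is 11/10.


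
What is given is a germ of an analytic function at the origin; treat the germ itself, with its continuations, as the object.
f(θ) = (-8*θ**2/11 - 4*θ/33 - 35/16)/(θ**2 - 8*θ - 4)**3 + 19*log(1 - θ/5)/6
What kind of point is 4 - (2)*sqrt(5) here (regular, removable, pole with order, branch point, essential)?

The point is a pole of order 3.

The denominator factor θ**2 - 8*θ - 4 vanishes at 4 - (2)*sqrt(5) and appears to the power 3; the numerator there equals -1385/48 + (392/33)*sqrt(5), nonzero, and no other factor vanishes.
The branch terms are analytic at this point.
Hence a pole whose order is the multiplicity, 3.


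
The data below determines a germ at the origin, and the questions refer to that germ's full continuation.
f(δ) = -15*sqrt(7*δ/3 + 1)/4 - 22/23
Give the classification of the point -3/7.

The point is an algebraic (square-root) branch point.

The term (-15/4)*sqrt(1 - δ/(-3/7)) has argument 1 - -3/7/(-3/7) = 0 at -3/7: a square-root (algebraic, two-sheeted) branch point; the remaining terms are analytic or single-valued there.


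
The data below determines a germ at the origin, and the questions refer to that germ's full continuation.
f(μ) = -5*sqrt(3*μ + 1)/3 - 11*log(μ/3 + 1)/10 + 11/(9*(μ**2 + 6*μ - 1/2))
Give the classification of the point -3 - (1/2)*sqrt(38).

The point is a pole of order 1.

The denominator factor μ**2 + 6*μ - 1/2 vanishes at -3 - (1/2)*sqrt(38) and appears to the power 1; the numerator there equals 11/9, nonzero, and no other factor vanishes.
The branch terms are analytic at this point.
Hence a pole whose order is the multiplicity, 1.


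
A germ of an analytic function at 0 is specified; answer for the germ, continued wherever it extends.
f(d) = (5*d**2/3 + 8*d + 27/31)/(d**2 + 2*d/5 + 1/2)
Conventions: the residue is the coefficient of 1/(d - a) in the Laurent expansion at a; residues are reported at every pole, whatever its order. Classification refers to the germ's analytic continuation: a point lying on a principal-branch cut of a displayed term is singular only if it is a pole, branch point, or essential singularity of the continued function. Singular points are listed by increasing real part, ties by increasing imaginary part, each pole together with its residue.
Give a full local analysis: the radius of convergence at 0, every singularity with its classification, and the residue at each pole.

Denominator factor (d**2 + 2*d/5 + 1/2): discriminant -46/25, complex-conjugate roots (-1/5) + ((1/10)*sqrt(46))*i and (-1/5) - ((1/10)*sqrt(46))*i; poles of order 1, moduli (1/2)*sqrt(2) and (1/2)*sqrt(2).
The radius of convergence is the smallest modulus among the singular points: (1/2)*sqrt(2).
The factor d**2 + 2*d/5 + 1/2 splits as (d - a)(d - a') with a = (-1/5) - ((1/10)*sqrt(46))*i, a' = (-1/5) + ((1/10)*sqrt(46))*i. At the order-1 pole a set g(d) = (d - a)*f(d) = [5*d**2/3 + 8*d + 27/31] / (d - a').
Simple pole: residue = g(a) at a = (-1/5) - ((1/10)*sqrt(46))*i, which is (11/3) - ((443/2852)*sqrt(46))*i.
The factor d**2 + 2*d/5 + 1/2 splits as (d - a)(d - a') with a = (-1/5) + ((1/10)*sqrt(46))*i, a' = (-1/5) - ((1/10)*sqrt(46))*i. At the order-1 pole a set g(d) = (d - a)*f(d) = [5*d**2/3 + 8*d + 27/31] / (d - a').
Simple pole: residue = g(a) at a = (-1/5) + ((1/10)*sqrt(46))*i, which is (11/3) + ((443/2852)*sqrt(46))*i.
List the singular points by increasing real part (a conjugate pair: the negative imaginary part first).

Radius of convergence at 0: (1/2)*sqrt(2).
At (-1/5) - ((1/10)*sqrt(46))*i: a pole of order 1; residue (11/3) - ((443/2852)*sqrt(46))*i.
At (-1/5) + ((1/10)*sqrt(46))*i: a pole of order 1; residue (11/3) + ((443/2852)*sqrt(46))*i.


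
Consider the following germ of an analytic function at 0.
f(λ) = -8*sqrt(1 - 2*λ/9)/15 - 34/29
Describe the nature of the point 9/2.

The term (-8/15)*sqrt(1 - λ/(9/2)) has argument 1 - 9/2/(9/2) = 0 at 9/2: a square-root (algebraic, two-sheeted) branch point; the remaining terms are analytic or single-valued there.

The point is an algebraic (square-root) branch point.


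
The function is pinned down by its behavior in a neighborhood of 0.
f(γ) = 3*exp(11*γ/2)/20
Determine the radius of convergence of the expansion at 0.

The factor exp(11*γ/2) is entire and contributes no finite singular point.
The polynomial part has no poles.
No finite singular points: the Taylor series at 0 converges everywhere.

The radius of convergence is infinite.


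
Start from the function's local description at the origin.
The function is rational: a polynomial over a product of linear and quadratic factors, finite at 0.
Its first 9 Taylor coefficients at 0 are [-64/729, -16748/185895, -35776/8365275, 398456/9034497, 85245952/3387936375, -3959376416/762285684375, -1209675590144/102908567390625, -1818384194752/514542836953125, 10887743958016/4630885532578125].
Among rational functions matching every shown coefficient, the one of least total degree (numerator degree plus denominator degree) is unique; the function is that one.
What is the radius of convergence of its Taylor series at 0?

No rational of total degree below 7 reproduces all 9 coefficients; solving the [1/6] Pade equations on them gives f(v) = (11*v/34 - 8)/(v**2 - 8*v/5 + 9/2)**3, whose expansion matches every shown term.
Denominator factor (v**2 - 8*v/5 + 9/2)^3: discriminant -386/25, complex-conjugate roots (4/5) + ((1/10)*sqrt(386))*i and (4/5) - ((1/10)*sqrt(386))*i; poles of order 3, moduli (3/2)*sqrt(2) and (3/2)*sqrt(2).
The radius of convergence is the smallest modulus among the singular points: (3/2)*sqrt(2).

The radius of convergence is (3/2)*sqrt(2).


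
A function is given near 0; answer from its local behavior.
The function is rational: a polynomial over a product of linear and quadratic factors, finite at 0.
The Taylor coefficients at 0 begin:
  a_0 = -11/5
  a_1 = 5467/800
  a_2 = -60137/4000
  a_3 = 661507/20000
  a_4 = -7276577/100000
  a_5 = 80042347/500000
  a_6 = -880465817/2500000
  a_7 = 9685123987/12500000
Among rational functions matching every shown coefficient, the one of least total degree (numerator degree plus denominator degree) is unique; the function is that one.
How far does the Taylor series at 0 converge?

The radius of convergence is 5/11.

No rational of total degree below 2 reproduces all 8 coefficients; solving the [1/1] Pade equations on them gives f(ρ) = (29*ρ/32 - 1)/(ρ + 5/11), whose expansion matches every shown term.
Denominator factor (ρ + 5/11): pole of order 1 at -5/11, modulus 5/11.
The radius of convergence is the smallest modulus among the singular points: 5/11.


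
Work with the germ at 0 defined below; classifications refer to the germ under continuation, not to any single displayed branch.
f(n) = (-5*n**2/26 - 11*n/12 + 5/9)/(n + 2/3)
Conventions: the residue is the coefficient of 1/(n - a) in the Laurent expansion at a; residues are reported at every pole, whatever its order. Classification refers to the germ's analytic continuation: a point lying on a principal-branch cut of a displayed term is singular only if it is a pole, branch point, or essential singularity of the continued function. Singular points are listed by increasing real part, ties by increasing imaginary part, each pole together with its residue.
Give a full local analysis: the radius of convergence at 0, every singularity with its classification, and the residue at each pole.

Denominator factor (n + 2/3): pole of order 1 at -2/3, modulus 2/3.
The radius of convergence is the smallest modulus among the singular points: 2/3.
At the order-1 pole -2/3 set g(n) = (n - (-2/3))*f(n) = -5*n**2/26 - 11*n/12 + 5/9.
Simple pole: residue = g(a) at a = -2/3, which is 253/234.

Radius of convergence at 0: 2/3.
At -2/3: a pole of order 1; residue 253/234.


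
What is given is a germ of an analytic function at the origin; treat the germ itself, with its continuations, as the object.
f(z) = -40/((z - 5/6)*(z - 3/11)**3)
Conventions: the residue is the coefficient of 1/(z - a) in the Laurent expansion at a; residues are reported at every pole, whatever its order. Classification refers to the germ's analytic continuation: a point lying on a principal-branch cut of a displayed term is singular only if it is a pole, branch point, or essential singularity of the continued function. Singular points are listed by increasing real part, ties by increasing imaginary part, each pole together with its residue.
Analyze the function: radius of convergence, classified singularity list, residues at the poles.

Denominator factor (z - 3/11)^3: pole of order 3 at 3/11, modulus 3/11.
Denominator factor (z - 5/6): pole of order 1 at 5/6, modulus 5/6.
The radius of convergence is the smallest modulus among the singular points: 3/11.
At the order-3 pole 3/11 set g(z) = (z - (3/11))^3*f(z) = -40/(z - 5/6).
Order-3 pole: residue = g''(a)/2; g''(3/11) = 22999680/50653, so the residue is 11499840/50653.
At the order-1 pole 5/6 set g(z) = (z - (5/6))*f(z) = -40/(z - 3/11)**3.
Simple pole: residue = g(a) at a = 5/6, which is -11499840/50653.
List the singular points by increasing real part (a conjugate pair: the negative imaginary part first).

Radius of convergence at 0: 3/11.
At 3/11: a pole of order 3; residue 11499840/50653.
At 5/6: a pole of order 1; residue -11499840/50653.
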